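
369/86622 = 123/28874  =  0.00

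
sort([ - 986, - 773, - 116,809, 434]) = [-986, - 773, - 116,434,809 ] 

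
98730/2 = 49365 = 49365.00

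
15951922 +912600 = 16864522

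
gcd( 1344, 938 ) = 14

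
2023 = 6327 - 4304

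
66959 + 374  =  67333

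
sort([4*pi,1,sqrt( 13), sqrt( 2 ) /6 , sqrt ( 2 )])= [sqrt(2 )/6, 1,sqrt(2 ),  sqrt(13),4*pi ]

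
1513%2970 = 1513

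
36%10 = 6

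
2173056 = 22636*96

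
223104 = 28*7968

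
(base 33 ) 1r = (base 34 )1Q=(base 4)330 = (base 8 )74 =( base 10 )60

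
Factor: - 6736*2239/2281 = - 2^4 * 421^1*2239^1*2281^(-1)=- 15081904/2281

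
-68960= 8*( - 8620 )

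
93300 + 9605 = 102905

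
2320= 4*580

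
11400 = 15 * 760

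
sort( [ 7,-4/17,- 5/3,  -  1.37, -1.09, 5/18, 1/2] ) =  [-5/3,-1.37,- 1.09, - 4/17,5/18, 1/2, 7]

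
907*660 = 598620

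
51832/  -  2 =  - 25916/1 = - 25916.00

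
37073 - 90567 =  - 53494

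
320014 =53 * 6038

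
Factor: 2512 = 2^4*157^1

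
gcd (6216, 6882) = 222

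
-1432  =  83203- 84635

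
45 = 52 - 7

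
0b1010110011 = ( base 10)691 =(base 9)847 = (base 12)497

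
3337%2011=1326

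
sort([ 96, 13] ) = [13,  96]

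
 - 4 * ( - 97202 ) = 388808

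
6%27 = 6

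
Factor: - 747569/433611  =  -3^(  -  2 )* 23^1*32503^1* 48179^( - 1)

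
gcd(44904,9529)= 1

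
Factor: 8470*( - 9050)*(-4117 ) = 2^2*5^3*7^1*11^2*23^1*179^1*181^1 =315582459500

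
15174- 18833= - 3659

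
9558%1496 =582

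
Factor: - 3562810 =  - 2^1*5^1*97^1*3673^1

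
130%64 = 2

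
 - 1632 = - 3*544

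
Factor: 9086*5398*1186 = 58168826408 = 2^3*7^1*11^1*59^1*593^1*2699^1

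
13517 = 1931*7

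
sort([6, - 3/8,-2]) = [  -  2, - 3/8, 6 ] 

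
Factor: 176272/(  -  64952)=- 958/353 = -2^1*353^( - 1 ) *479^1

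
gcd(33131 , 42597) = 4733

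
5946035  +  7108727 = 13054762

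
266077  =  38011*7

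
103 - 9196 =-9093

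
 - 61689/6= - 20563/2=- 10281.50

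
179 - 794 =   -  615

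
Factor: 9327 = 3^1*3109^1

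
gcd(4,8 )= 4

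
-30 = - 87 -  - 57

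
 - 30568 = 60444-91012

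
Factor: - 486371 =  - 151^1 * 3221^1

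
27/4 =27/4= 6.75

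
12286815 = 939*13085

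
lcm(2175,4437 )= 110925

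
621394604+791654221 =1413048825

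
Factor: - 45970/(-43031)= 2^1*5^1*37^(-1 )*1163^( - 1 )*4597^1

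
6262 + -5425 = 837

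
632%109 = 87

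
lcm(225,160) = 7200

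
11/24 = 11/24=0.46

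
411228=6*68538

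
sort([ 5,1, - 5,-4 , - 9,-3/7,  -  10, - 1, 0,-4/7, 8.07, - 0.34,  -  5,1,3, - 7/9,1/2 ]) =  [-10, - 9, - 5, - 5,-4, - 1, - 7/9, - 4/7,- 3/7,- 0.34,0,1/2,1,1,  3 , 5,  8.07 ] 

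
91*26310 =2394210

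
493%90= 43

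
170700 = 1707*100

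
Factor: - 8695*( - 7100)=61734500 = 2^2*5^3*37^1*47^1 * 71^1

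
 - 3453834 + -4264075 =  - 7717909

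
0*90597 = 0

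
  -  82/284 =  - 1 + 101/142 = -  0.29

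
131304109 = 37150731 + 94153378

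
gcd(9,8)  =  1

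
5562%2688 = 186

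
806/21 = 38 + 8/21 = 38.38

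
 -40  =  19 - 59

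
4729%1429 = 442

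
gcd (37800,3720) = 120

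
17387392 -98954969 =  - 81567577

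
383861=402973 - 19112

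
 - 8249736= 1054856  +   - 9304592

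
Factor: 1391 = 13^1*107^1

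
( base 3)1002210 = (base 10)804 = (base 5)11204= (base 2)1100100100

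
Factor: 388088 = 2^3* 139^1*349^1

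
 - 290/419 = - 1 + 129/419= - 0.69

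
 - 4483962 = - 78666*57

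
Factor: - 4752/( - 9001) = 2^4*3^3*11^1*9001^( - 1)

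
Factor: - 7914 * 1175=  - 2^1*3^1 * 5^2*47^1* 1319^1 = -  9298950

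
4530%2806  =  1724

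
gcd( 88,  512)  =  8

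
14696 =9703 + 4993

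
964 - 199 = 765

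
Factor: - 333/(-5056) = 2^( - 6)*3^2*37^1 *79^ ( - 1 )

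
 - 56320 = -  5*11264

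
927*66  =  61182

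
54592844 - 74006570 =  - 19413726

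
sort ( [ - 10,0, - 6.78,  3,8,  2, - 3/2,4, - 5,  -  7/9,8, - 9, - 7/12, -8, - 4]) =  [ - 10, - 9 ,  -  8, - 6.78, -5, - 4 , - 3/2, -7/9, - 7/12, 0, 2, 3,4,8,  8]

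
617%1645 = 617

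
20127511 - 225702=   19901809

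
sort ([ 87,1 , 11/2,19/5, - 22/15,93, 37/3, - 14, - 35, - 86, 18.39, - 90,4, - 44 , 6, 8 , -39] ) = [ - 90,-86, - 44, - 39,-35,-14, - 22/15, 1, 19/5,4, 11/2, 6 , 8,37/3, 18.39,87,  93 ]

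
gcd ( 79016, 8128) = 8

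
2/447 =2/447 = 0.00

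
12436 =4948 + 7488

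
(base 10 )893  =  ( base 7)2414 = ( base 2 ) 1101111101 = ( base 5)12033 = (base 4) 31331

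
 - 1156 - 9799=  - 10955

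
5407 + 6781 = 12188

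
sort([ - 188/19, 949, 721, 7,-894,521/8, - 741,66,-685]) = [-894,-741, - 685,-188/19  ,  7, 521/8, 66, 721,949]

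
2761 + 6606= 9367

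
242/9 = 26+8/9 = 26.89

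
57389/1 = 57389 = 57389.00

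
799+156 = 955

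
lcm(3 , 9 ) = 9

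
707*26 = 18382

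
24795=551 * 45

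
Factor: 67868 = 2^2*19^2*47^1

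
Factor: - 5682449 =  - 23^1*107^1*2309^1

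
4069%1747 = 575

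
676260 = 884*765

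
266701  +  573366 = 840067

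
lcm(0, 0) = 0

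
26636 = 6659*4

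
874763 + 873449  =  1748212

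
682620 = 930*734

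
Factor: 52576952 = 2^3 * 19^1*191^1*1811^1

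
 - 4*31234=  - 124936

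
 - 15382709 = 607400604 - 622783313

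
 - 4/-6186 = 2/3093 = 0.00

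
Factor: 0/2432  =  0^1 = 0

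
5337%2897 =2440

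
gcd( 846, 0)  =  846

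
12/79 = 12/79= 0.15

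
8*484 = 3872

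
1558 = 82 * 19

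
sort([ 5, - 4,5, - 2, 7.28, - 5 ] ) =[ - 5, - 4, - 2,5, 5,7.28]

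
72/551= 72/551 = 0.13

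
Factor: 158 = 2^1*79^1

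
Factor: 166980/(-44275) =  - 2^2*3^1*5^( - 1)*7^( - 1)*11^1 = -132/35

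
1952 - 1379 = 573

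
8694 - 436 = 8258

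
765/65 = 11 + 10/13  =  11.77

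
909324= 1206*754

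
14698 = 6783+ 7915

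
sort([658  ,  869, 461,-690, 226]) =[ - 690,226, 461,658, 869] 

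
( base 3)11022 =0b1110100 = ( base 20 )5G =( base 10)116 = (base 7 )224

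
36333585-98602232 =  - 62268647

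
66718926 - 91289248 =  - 24570322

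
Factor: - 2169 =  - 3^2*241^1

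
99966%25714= 22824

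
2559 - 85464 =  - 82905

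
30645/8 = 30645/8 = 3830.62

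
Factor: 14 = 2^1*7^1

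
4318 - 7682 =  - 3364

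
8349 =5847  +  2502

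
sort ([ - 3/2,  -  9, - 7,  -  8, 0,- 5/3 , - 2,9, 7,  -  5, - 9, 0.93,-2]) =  [ - 9, -9,  -  8, - 7,-5 ,-2, - 2,  -  5/3, - 3/2,0, 0.93 , 7,9]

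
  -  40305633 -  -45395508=5089875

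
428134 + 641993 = 1070127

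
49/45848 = 49/45848 = 0.00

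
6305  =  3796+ 2509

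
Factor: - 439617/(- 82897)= 3^1*19^( - 1 )*4363^(-1 ) *146539^1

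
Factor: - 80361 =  - 3^2*8929^1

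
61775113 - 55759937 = 6015176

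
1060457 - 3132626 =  - 2072169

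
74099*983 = 72839317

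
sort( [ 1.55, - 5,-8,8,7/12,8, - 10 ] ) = [ - 10, - 8, - 5,7/12,1.55,8,8 ]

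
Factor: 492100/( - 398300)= - 19^1*37^1*569^( - 1)= -  703/569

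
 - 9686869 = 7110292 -16797161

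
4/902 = 2/451  =  0.00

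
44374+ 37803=82177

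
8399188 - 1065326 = 7333862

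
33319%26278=7041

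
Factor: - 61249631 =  - 61249631^1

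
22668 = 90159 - 67491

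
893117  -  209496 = 683621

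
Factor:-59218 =-2^1*29^1*1021^1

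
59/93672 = 59/93672 = 0.00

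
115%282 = 115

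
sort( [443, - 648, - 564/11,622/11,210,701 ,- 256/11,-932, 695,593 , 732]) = [-932, -648, - 564/11, - 256/11, 622/11,210, 443,593,695,701,732]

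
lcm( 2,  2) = 2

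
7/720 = 7/720= 0.01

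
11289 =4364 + 6925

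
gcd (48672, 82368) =3744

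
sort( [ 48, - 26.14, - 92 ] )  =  [ - 92, - 26.14,48 ]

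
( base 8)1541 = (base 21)1k4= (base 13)517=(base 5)11430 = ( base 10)865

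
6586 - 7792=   -  1206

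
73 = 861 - 788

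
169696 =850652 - 680956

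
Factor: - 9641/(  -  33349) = 31^1* 311^1*33349^( - 1) 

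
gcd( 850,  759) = 1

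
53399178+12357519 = 65756697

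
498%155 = 33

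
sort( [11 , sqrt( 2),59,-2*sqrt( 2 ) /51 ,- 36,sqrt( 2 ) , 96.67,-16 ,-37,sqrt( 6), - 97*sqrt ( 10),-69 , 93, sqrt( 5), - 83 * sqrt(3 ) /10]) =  [  -  97 * sqrt( 10),-69,-37,  -  36,  -  16, - 83*sqrt(3) /10, - 2 * sqrt( 2 ) /51,sqrt( 2 ),  sqrt (2), sqrt( 5), sqrt (6 ), 11, 59,  93,96.67]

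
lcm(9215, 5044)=479180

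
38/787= 38/787 = 0.05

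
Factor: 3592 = 2^3*449^1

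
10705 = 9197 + 1508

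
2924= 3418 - 494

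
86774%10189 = 5262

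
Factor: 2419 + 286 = 5^1*541^1 = 2705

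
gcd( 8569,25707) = 8569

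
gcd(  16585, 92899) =1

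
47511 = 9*5279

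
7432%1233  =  34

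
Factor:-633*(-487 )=3^1*211^1*487^1  =  308271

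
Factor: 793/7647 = 3^( - 1 ) * 13^1*61^1*2549^( - 1 ) 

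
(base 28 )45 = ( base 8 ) 165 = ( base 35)3c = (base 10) 117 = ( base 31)3O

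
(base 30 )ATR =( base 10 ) 9897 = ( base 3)111120120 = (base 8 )23251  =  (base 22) k9j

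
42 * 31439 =1320438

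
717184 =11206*64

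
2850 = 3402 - 552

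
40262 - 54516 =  -14254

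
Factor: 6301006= 2^1 * 173^1*18211^1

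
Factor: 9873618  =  2^1*3^1*1645603^1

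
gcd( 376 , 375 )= 1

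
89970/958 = 93 +438/479= 93.91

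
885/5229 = 295/1743 = 0.17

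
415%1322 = 415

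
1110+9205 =10315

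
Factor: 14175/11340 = 5/4 =2^(-2 )*5^1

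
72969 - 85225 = - 12256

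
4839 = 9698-4859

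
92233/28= 92233/28 =3294.04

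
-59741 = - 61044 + 1303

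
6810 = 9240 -2430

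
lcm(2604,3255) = 13020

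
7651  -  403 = 7248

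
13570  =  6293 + 7277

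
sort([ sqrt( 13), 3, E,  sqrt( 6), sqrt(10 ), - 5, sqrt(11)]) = [ - 5,  sqrt(6 ),E,  3,sqrt(10), sqrt(11), sqrt(13 )]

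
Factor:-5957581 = - 7^1*353^1*2411^1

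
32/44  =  8/11= 0.73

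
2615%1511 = 1104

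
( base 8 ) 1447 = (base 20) 207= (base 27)12O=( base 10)807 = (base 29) ro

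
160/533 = 160/533= 0.30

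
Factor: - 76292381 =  - 11^1 * 6935671^1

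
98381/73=1347 + 50/73 = 1347.68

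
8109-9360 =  - 1251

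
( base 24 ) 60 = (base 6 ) 400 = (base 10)144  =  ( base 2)10010000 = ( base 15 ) 99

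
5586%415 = 191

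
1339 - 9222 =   -  7883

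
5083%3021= 2062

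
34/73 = 34/73 = 0.47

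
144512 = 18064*8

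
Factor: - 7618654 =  - 2^1 * 43^1*88589^1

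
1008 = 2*504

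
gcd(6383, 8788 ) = 13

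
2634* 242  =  637428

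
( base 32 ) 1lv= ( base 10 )1727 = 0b11010111111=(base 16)6BF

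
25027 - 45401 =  -20374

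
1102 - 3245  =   - 2143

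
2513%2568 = 2513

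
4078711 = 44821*91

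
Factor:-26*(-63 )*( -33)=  - 2^1*3^3 * 7^1*11^1*13^1=-54054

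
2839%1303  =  233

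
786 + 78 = 864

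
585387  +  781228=1366615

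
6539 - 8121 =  - 1582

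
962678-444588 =518090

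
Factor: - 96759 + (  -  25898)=-122657 =- 173^1*709^1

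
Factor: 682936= 2^3  *  19^1*4493^1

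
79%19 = 3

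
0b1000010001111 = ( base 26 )671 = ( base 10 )4239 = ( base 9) 5730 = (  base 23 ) 807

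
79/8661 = 79/8661 = 0.01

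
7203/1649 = 4+607/1649 = 4.37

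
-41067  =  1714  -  42781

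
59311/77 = 770 + 3/11=770.27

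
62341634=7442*8377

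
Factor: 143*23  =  3289 = 11^1*13^1*23^1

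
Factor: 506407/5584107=3^( - 1 )*11^1*19^1 * 353^( - 1)*2423^1*5273^ ( - 1)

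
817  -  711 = 106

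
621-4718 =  - 4097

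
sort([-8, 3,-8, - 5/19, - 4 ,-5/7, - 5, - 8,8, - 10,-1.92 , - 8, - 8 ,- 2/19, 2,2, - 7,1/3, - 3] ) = [  -  10,-8 , - 8, - 8,-8, - 8,  -  7  , - 5, -4 , - 3, - 1.92 ,-5/7, - 5/19 , - 2/19, 1/3,2, 2 , 3 , 8] 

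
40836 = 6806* 6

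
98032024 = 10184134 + 87847890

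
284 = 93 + 191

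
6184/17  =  6184/17 =363.76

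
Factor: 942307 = 31^1*113^1*269^1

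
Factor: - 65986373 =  - 19^1*3472967^1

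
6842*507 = 3468894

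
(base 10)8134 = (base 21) i97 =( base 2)1111111000110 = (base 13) 3919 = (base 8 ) 17706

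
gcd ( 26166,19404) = 294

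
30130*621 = 18710730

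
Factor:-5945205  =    -  3^1 * 5^1 * 7^1*41^1*1381^1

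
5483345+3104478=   8587823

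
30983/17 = 1822 + 9/17 = 1822.53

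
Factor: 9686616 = 2^3*3^1*173^1*2333^1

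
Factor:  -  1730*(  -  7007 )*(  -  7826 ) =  - 94867632860=-2^2*5^1*7^3 *11^1*  13^2 *43^1*173^1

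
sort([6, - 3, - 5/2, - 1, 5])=[ - 3 ,-5/2,- 1, 5,6]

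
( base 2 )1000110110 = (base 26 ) LK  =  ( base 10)566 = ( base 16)236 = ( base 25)mg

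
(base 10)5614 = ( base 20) E0E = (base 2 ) 1010111101110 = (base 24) 9HM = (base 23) ae2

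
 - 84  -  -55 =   -  29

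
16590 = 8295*2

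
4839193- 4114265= 724928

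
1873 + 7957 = 9830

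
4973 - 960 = 4013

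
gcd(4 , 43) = 1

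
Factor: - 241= - 241^1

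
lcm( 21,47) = 987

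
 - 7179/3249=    - 3 + 856/1083 = - 2.21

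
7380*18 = 132840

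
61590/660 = 2053/22  =  93.32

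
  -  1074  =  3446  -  4520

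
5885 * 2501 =14718385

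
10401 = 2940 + 7461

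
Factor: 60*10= 2^3*3^1* 5^2 = 600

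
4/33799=4/33799 = 0.00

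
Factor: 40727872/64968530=20363936/32484265 = 2^5*5^( - 1 )*11^( - 2 ) * 71^1*8963^1 *53693^( - 1 ) 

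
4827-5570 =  - 743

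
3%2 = 1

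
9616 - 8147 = 1469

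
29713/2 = 14856  +  1/2= 14856.50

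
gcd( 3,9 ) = 3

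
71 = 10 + 61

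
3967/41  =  96 + 31/41 =96.76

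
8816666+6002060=14818726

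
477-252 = 225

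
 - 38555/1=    - 38555 = - 38555.00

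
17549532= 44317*396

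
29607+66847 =96454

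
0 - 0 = 0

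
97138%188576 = 97138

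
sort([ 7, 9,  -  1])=[ - 1, 7, 9 ] 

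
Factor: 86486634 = 2^1*3^2*13^1  *139^1*2659^1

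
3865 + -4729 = - 864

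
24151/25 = 966  +  1/25 = 966.04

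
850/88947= 850/88947 =0.01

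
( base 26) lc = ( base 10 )558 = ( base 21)15c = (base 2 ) 1000101110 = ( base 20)17I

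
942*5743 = 5409906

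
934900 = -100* ( - 9349)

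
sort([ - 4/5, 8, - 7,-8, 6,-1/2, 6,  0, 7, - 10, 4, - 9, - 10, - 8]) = [ - 10,-10, - 9,-8,  -  8,- 7, - 4/5, - 1/2, 0,  4,6, 6,7,8]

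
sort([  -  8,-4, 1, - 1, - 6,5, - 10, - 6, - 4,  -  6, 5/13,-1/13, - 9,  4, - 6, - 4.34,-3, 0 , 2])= [ - 10 , - 9,-8,-6, - 6, - 6, - 6, - 4.34, - 4 , - 4 ,  -  3,  -  1 ,  -  1/13, 0,5/13 , 1,2 , 4, 5] 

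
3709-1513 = 2196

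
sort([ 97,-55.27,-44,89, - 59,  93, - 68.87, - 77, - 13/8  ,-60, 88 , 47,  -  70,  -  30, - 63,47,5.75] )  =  [ - 77,-70, - 68.87, - 63, - 60,-59, - 55.27, - 44,  -  30, - 13/8, 5.75,47,47,  88,89,93,97]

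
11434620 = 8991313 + 2443307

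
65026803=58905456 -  -6121347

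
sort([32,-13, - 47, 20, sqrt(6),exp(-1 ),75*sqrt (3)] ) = [ - 47, - 13, exp( - 1),sqrt( 6), 20,32,75*sqrt ( 3) ] 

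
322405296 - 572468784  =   - 250063488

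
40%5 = 0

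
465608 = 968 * 481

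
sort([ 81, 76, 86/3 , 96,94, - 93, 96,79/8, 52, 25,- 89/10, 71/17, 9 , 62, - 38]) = [-93, - 38,  -  89/10,71/17, 9,79/8, 25,86/3,52,62,76, 81 , 94 , 96,96] 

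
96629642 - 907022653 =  - 810393011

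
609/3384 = 203/1128 = 0.18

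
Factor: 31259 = 31259^1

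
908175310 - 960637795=  -  52462485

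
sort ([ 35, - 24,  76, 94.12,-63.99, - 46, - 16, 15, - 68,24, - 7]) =[ - 68,-63.99, - 46,-24 , - 16, - 7, 15,24,35,76, 94.12]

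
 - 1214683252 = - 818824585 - 395858667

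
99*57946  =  5736654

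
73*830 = 60590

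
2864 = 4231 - 1367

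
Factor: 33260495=5^1*197^1 * 33767^1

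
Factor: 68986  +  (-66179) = 2807 = 7^1*401^1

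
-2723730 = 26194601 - 28918331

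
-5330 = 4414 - 9744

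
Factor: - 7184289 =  - 3^1*7^1 * 313^1*1093^1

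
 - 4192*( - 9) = 37728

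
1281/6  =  213 + 1/2 = 213.50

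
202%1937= 202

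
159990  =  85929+74061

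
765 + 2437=3202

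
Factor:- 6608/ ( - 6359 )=2^4*7^1 * 59^1 * 6359^( - 1)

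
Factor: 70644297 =3^1*23548099^1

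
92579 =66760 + 25819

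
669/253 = 669/253 = 2.64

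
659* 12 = 7908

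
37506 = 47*798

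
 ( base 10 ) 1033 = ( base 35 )TI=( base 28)18P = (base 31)12A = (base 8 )2011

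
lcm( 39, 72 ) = 936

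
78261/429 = 26087/143 = 182.43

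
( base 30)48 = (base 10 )128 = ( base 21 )62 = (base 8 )200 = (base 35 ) 3N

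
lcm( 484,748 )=8228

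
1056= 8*132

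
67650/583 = 116 + 2/53=116.04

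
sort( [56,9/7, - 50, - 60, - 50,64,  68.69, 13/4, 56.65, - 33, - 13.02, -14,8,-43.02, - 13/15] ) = [ - 60,  -  50, - 50,-43.02 , - 33, - 14 , - 13.02, - 13/15,  9/7,13/4,8,56,56.65, 64,68.69 ] 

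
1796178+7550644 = 9346822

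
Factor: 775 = 5^2*31^1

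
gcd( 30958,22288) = 2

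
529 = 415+114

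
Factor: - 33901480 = - 2^3 * 5^1 * 847537^1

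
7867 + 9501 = 17368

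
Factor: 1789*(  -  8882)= - 2^1*1789^1*4441^1  =  - 15889898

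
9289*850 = 7895650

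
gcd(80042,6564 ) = 2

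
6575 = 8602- 2027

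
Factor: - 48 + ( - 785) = - 833 =- 7^2 * 17^1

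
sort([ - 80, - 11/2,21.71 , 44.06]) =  [ - 80, - 11/2, 21.71,44.06]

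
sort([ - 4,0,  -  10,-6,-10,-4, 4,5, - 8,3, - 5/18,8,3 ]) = [ - 10, - 10, - 8, - 6, - 4,  -  4, - 5/18,0,3,3,4, 5, 8]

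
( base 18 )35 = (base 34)1p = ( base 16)3b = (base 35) 1O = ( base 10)59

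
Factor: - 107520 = - 2^10*3^1*5^1*7^1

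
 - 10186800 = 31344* ( - 325)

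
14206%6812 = 582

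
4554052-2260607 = 2293445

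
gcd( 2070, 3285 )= 45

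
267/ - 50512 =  - 267/50512=- 0.01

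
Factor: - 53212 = -2^2*53^1*251^1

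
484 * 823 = 398332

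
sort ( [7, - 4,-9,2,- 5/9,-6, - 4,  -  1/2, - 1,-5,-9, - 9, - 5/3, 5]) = [ - 9,-9, - 9,  -  6, - 5,  -  4, -4, -5/3, - 1,  -  5/9, - 1/2, 2 , 5, 7 ]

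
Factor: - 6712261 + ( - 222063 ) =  - 2^2*1733581^1 = -6934324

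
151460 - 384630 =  - 233170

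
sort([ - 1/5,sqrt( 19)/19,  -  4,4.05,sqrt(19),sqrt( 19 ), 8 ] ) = [ - 4, -1/5, sqrt(19)/19,4.05, sqrt( 19), sqrt(19),8]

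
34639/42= 824 + 31/42 = 824.74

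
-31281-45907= - 77188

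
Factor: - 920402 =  - 2^1*7^1*29^1*2267^1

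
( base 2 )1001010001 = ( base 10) 593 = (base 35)GX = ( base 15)298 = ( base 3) 210222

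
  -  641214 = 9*(-71246)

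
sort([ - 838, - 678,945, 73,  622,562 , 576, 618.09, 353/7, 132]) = [ - 838,  -  678,  353/7,73,  132,562, 576, 618.09,622 , 945]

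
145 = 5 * 29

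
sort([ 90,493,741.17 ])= [ 90,  493, 741.17] 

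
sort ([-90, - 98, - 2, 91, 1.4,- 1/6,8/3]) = [ - 98,- 90,  -  2, - 1/6, 1.4,8/3,91]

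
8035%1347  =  1300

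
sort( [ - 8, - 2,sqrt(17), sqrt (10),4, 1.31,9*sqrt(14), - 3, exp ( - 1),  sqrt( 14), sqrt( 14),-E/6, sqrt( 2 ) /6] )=[ - 8 , - 3, - 2, - E/6, sqrt( 2 )/6, exp( - 1)  ,  1.31, sqrt(10), sqrt( 14), sqrt( 14 ), 4 , sqrt( 17 ),  9 *sqrt(14 )] 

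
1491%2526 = 1491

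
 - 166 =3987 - 4153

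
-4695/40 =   -  939/8 = - 117.38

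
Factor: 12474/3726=7^1*11^1 * 23^( - 1 ) = 77/23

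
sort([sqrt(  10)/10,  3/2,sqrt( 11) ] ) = [sqrt(10)/10,3/2 , sqrt( 11)]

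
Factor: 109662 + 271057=23^1*16553^1 = 380719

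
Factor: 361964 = 2^2*17^1*5323^1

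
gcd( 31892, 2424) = 4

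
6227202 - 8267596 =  -2040394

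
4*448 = 1792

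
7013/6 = 1168 + 5/6 = 1168.83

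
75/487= 75/487 = 0.15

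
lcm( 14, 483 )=966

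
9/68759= 9/68759= 0.00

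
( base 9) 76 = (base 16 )45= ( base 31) 27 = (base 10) 69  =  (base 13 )54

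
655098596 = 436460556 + 218638040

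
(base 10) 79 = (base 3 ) 2221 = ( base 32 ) 2F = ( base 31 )2h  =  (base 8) 117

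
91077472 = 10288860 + 80788612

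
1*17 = 17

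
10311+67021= 77332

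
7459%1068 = 1051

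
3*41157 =123471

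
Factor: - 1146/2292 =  - 1/2 = - 2^( - 1 )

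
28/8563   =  28/8563 = 0.00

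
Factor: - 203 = -7^1*29^1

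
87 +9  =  96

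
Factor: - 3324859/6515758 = -2^( - 1)* 71^1*46829^1*3257879^(-1)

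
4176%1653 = 870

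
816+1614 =2430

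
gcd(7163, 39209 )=1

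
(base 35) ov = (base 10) 871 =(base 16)367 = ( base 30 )T1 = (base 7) 2353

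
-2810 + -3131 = -5941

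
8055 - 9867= - 1812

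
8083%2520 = 523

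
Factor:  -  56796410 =-2^1 * 5^1*11^1*97^1*5323^1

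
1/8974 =1/8974  =  0.00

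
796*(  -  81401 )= - 64795196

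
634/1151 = 634/1151 = 0.55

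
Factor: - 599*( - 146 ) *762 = 66639948=2^2*3^1 * 73^1*127^1*599^1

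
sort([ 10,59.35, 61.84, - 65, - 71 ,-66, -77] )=[ - 77,- 71,- 66, - 65,10, 59.35, 61.84] 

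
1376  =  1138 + 238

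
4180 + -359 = 3821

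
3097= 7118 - 4021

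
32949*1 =32949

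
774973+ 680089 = 1455062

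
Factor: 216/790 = 108/395= 2^2* 3^3 * 5^( -1)*79^(  -  1)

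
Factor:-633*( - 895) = 3^1*5^1*179^1*211^1 = 566535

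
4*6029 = 24116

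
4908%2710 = 2198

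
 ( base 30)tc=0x372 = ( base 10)882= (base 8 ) 1562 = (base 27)15i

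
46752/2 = 23376=23376.00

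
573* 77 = 44121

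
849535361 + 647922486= 1497457847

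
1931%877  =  177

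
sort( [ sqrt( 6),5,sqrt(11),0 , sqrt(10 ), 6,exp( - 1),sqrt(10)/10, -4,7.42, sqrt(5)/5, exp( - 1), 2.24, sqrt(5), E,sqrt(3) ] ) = [ - 4, 0,sqrt( 10)/10,exp( - 1), exp(-1), sqrt(5 ) /5, sqrt (3),sqrt(5),2.24,sqrt(6),E, sqrt(10), sqrt( 11 ),5, 6, 7.42] 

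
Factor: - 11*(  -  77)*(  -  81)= - 3^4 * 7^1*11^2 = - 68607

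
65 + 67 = 132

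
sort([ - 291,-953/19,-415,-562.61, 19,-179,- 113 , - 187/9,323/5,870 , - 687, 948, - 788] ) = [ -788, - 687, - 562.61 , - 415 , - 291,-179, - 113, -953/19,-187/9,19, 323/5, 870, 948] 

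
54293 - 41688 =12605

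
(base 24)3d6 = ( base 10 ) 2046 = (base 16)7fe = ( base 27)2ll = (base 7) 5652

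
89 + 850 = 939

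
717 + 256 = 973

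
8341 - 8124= 217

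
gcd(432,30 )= 6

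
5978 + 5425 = 11403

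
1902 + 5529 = 7431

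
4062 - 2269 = 1793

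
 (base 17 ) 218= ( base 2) 1001011011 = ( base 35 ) H8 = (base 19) 1CE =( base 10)603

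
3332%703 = 520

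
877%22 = 19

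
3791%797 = 603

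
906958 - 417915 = 489043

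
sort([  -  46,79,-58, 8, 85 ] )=[ - 58, - 46,8 , 79,85]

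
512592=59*8688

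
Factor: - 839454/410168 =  - 2^( - 2 )*3^1*7^1  *  23^1*59^( - 1) =- 483/236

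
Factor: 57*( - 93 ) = -5301 =- 3^2*19^1*31^1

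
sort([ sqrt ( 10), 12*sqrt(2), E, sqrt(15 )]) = [ E, sqrt( 10), sqrt(15 ),12*sqrt(2)]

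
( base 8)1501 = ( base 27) 13n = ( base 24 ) 1ah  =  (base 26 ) 161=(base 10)833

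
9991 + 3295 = 13286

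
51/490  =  51/490 = 0.10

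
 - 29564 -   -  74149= 44585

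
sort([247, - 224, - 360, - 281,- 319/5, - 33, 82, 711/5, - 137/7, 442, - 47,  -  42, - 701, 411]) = [ - 701, - 360, -281,  -  224, -319/5, -47, - 42, - 33,  -  137/7 , 82, 711/5 , 247,411,442 ]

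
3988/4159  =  3988/4159 = 0.96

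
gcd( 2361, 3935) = 787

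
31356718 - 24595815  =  6760903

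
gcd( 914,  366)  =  2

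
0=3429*0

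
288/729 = 32/81 = 0.40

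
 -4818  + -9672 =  - 14490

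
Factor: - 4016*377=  - 2^4 * 13^1 * 29^1 * 251^1 = - 1514032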